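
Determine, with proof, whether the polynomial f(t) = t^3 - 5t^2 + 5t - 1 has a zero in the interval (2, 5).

f(2) = -3 and f(5) = 24, which have opposite signs.
As a polynomial, f is continuous on every closed interval.
By the Intermediate Value Theorem, f takes the value 0 somewhere in the open interval.

Yes, f has a root in the interval.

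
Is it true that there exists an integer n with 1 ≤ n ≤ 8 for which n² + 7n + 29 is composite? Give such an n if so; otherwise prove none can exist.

There is no such integer n in that range.

The values for n = 1, 2, …, 8 are 37, 47, 59, 73, 89, 107, 127, 149, and each of these is prime.
So no value in the range makes the expression composite.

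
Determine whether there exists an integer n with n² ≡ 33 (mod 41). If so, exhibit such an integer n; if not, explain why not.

n = 19

n = 19 works: 19² = 361, and 361 − 33 = 328 = 8·41.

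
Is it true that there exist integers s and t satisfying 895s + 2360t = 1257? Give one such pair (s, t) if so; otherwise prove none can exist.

Any value of 895s + 2360t is a multiple of gcd(895, 2360) = 5.
But 1257 = 5·251 + 2, so 5 ∤ 1257.
Therefore 895s + 2360t = 1257 has no solution in integers.

No, no such integers exist.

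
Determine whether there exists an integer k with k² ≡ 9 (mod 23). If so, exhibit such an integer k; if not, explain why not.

Take k = 3. Then 3² = 9, and since 0 ≤ 9 < 23 this is already reduced: 3² ≡ 9 (mod 23).

k = 3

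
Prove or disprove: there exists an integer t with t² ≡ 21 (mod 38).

Work modulo the divisor 19 of 38. If t² ≡ 21 (mod 38) then t² ≡ 2 (mod 19).
Squares mod 19 repeat after t = 9 (as (−t)² = t²); for t = 0..9 they are 0, 1, 4, 9, 16, 6, 17, 11, 7, 5.
The set of squares mod 19 is therefore {0, 1, 4, 5, 6, 7, 9, 11, 16, 17}, which does not contain 2.
Hence no integer t has t² ≡ 21 (mod 38).

No such integer exists.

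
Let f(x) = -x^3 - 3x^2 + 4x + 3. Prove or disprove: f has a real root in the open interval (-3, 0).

Such a root exists.

f(-3) = -9 and f(0) = 3, which have opposite signs.
Since f is a polynomial it is continuous on [-3, 0].
By the Intermediate Value Theorem f must vanish at some point of (-3, 0).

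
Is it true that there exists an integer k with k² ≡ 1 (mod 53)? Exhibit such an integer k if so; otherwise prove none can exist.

k = 52 works: 52² = 2704, and 2704 − 1 = 2703 = 51·53.

k = 52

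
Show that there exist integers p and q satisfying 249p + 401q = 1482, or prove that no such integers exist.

p = 291, q = -177

Since gcd(249, 401) = 1, every integer is an integer combination of 249 and 401.
Euclidean algorithm: 401 = 1·249 + 152, 249 = 1·152 + 97, 152 = 1·97 + 55, 97 = 1·55 + 42, 55 = 1·42 + 13, 42 = 3·13 + 3, 13 = 4·3 + 1, 3 = 3·1 + 0.
Working back up the chain: 1 = 13 − 4·3 = 13 − 4·(42 − 3·13) = −4·42 + 13·13 = −4·42 + 13·(55 − 1·42) = 13·55 − 17·42 = 13·55 − 17·(97 − 1·55) = −17·97 + 30·55 = −17·97 + 30·(152 − 1·97) = 30·152 − 47·97 = 30·152 − 47·(249 − 1·152) = −47·249 + 77·152 = −47·249 + 77·(401 − 1·249) = 77·401 − 124·249. So 249·(-124) + 401·77 = 1.
Times 1482: 249·(-183768) + 401·114114 = 1482, so (-183768, 114114) solves it.
Adding 459·401 to p and subtracting 459·249 from q gives the tidier solution (291, -177).
Indeed 249·291 + 401·(-177) = 72459 − 70977 = 1482.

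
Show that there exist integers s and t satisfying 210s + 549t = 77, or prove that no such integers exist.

Both 210 and 549 are divisible by gcd(210, 549) = 3, hence so is any combination 210s + 549t.
But 77 = 3·25 + 2, so 3 ∤ 77.
Hence no integers s, t satisfy the equation.

No, no such integers exist.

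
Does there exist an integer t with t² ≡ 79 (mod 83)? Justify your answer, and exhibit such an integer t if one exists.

There is no such integer.

Apply Euler's criterion with the prime 83: 79 is a quadratic residue iff 79^41 ≡ 1 (mod 83), and a non-residue iff it is ≡ −1.
Repeated squaring mod 83: 79^2 = 6241 ≡ 16; 79^4 ≡ 16² = 256 ≡ 7; 79^8 ≡ 7² = 49 ≡ 49; 79^16 ≡ 49² = 2401 ≡ 77; 79^32 ≡ 77² = 5929 ≡ 36.
Since 41 = 32 + 8 + 1, 79^41 ≡ 36 · 49 · 79; multiplying out mod 83: 36·49 = 1764 ≡ 21, then 21·79 = 1659 ≡ 82. Thus 79^41 ≡ 82 ≡ −1 (mod 83).
The value −1 means 79 is a non-residue modulo 83, so t² ≡ 79 (mod 83) is impossible.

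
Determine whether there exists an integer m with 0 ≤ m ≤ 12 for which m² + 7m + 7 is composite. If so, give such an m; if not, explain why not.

At m = 10: 10² + 7·10 + 7 = 177 = 3·59, which is composite.

m = 10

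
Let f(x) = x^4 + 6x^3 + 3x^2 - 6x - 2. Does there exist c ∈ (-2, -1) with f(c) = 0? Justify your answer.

f(-2) = -10 and f(-1) = 2, which have opposite signs.
Since f is a polynomial it is continuous on [-2, -1].
So by the Intermediate Value Theorem there is a c strictly between -2 and -1 with f(c) = 0.

Yes, f has a root in the interval.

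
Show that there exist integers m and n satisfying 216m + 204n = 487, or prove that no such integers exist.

gcd(216, 204) = 12, so every integer of the form 216m + 204n is a multiple of 12.
However 487 leaves remainder 7 on division by 12.
So the equation is unsolvable over ℤ.

No such integers exist.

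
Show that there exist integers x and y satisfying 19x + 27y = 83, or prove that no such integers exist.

19 and 27 are coprime, so 19x + 27y ranges over all of ℤ.
Dividing repeatedly: 27 = 1·19 + 8, 19 = 2·8 + 3, 8 = 2·3 + 2, 3 = 1·2 + 1, 2 = 2·1 + 0.
Unwinding: 1 = 3 − 1·2 = 3 − (8 − 2·3) = −8 + 3·3 = −8 + 3·(19 − 2·8) = 3·19 − 7·8 = 3·19 − 7·(27 − 1·19) = −7·27 + 10·19, i.e. 19·10 + 27·(-7) = 1.
Times 83: 19·830 + 27·(-581) = 83, so (830, -581) solves it.
Shifting by a multiple of (27, −19) keeps it a solution: x = 830 − 30·27 = 20, y = -581 + 30·19 = -11.
Check: 19·20 + 27·(-11) = 380 − 297 = 83. ✓

x = 20, y = -11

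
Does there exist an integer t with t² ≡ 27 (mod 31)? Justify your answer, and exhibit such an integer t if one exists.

Apply Euler's criterion with the prime 31: 27 is a quadratic residue iff 27^15 ≡ 1 (mod 31), and a non-residue iff it is ≡ −1.
Repeated squaring mod 31: 27^2 = 729 ≡ 16; 27^4 ≡ 16² = 256 ≡ 8; 27^8 ≡ 8² = 64 ≡ 2.
Since 15 = 8 + 4 + 2 + 1, 27^15 ≡ 2 · 8 · 16 · 27; multiplying out mod 31: 2·8 = 16 ≡ 16, then 16·16 = 256 ≡ 8, then 8·27 = 216 ≡ 30. Thus 27^15 ≡ 30 ≡ −1 (mod 31).
The value −1 means 27 is a non-residue modulo 31, so t² ≡ 27 (mod 31) is impossible.

No such integer exists.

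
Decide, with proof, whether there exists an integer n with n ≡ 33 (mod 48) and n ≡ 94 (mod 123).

Both moduli are multiples of 3 = gcd(48, 123), so any solution would satisfy n ≡ 33 and n ≡ 94 modulo 3 simultaneously.
These are incompatible: 33 − 94 = -61 is not divisible by 3.
So no integer satisfies both congruences.

No such integer exists.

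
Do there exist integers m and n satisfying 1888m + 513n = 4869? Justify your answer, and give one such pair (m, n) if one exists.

m = 36, n = -123

1888 and 513 are coprime, so 1888m + 513n ranges over all of ℤ.
Euclidean algorithm: 1888 = 3·513 + 349, 513 = 1·349 + 164, 349 = 2·164 + 21, 164 = 7·21 + 17, 21 = 1·17 + 4, 17 = 4·4 + 1, 4 = 4·1 + 0.
Working back up the chain: 1 = 17 − 4·4 = 17 − 4·(21 − 1·17) = −4·21 + 5·17 = −4·21 + 5·(164 − 7·21) = 5·164 − 39·21 = 5·164 − 39·(349 − 2·164) = −39·349 + 83·164 = −39·349 + 83·(513 − 1·349) = 83·513 − 122·349 = 83·513 − 122·(1888 − 3·513) = −122·1888 + 449·513. So 1888·(-122) + 513·449 = 1.
Multiplying through by 4869: m = (-122)·4869 = -594018, n = 449·4869 = 2186181 is a solution.
Adding 1158·513 to m and subtracting 1158·1888 from n gives the tidier solution (36, -123).
Check: 1888·36 + 513·(-123) = 67968 − 63099 = 4869. ✓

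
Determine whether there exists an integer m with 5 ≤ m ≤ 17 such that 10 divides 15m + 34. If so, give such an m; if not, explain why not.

At m = 5, 15·5 + 34 = 109 ≡ 9 (mod 10), and each step in m adds 15 ≡ 5 (mod 10), giving residues 9, 4, 9, 4, 9, 4, 9, 4, 9, 4, 9, 4, 9 for m = 5, 6, …, 17.
Since 0 is absent from this list, 10 ∤ 15m + 34 for every m with 5 ≤ m ≤ 17.

No, no such integer m in that range exists.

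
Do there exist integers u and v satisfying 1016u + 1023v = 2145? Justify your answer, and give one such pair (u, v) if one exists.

u = 132, v = -129

Since gcd(1016, 1023) = 1, every integer is an integer combination of 1016 and 1023.
Dividing repeatedly: 1023 = 1·1016 + 7, 1016 = 145·7 + 1, 7 = 7·1 + 0.
Working back up the chain: 1 = 1016 − 145·7 = 1016 − 145·(1023 − 1·1016) = −145·1023 + 146·1016. So 1016·146 + 1023·(-145) = 1.
Multiplying through by 2145: u = 146·2145 = 313170, v = (-145)·2145 = -311025 is a solution.
Shifting by a multiple of (1023, −1016) keeps it a solution: u = 313170 − 306·1023 = 132, v = -311025 + 306·1016 = -129.
Indeed 1016·132 + 1023·(-129) = 134112 − 131967 = 2145.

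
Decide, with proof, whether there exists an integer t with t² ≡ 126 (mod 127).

There is no such integer.

Apply Euler's criterion with the prime 127: 126 is a quadratic residue iff 126^63 ≡ 1 (mod 127), and a non-residue iff it is ≡ −1.
Squaring successively (mod 127): 126^2 = 15876 ≡ 1; 126^4 ≡ 1² = 1 ≡ 1; 126^8 ≡ 1² = 1 ≡ 1; 126^16 ≡ 1² = 1 ≡ 1; 126^32 ≡ 1² = 1 ≡ 1.
Since 63 = 32 + 16 + 8 + 4 + 2 + 1, 126^63 ≡ 1 · 1 · 1 · 1 · 1 · 126; multiplying out mod 127: 1·1 = 1 ≡ 1, then 1·1 = 1 ≡ 1, then 1·1 = 1 ≡ 1, then 1·1 = 1 ≡ 1, then 1·126 = 126 ≡ 126. Thus 126^63 ≡ 126 ≡ −1 (mod 127).
By Euler's criterion 126 is a quadratic non-residue mod 127: no t satisfies t² ≡ 126 (mod 127).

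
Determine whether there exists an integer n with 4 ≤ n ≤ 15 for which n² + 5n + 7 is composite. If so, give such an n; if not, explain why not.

n = 5

At n = 5: 5² + 5·5 + 7 = 57 = 3·19, which is composite.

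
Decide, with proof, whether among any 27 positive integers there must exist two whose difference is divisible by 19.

True.

There are exactly 19 possible remainders on division by 19.
Since 27 > 19, two of the 27 integers must share a residue class by the pigeonhole principle; call them a and b.
Equal remainders mean a − b ≡ 0 (mod 19), so 19 divides their difference.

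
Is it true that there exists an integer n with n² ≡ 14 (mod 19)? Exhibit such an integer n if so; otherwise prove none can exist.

No, no such integer exists.

Computing n² mod 19 for n = 0, 1, …, 9 (enough, by the symmetry n ↦ 19 − n) gives 0, 1, 4, 9, 16, 6, 17, 11, 7, 5.
The set of squares mod 19 is therefore {0, 1, 4, 5, 6, 7, 9, 11, 16, 17}, which does not contain 14.
Therefore n² ≡ 14 (mod 19) has no solution.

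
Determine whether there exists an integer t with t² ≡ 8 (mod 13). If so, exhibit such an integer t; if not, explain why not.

There is no such integer.

Squares mod 13 repeat after t = 6 (as (−t)² = t²); for t = 0..6 they are 0, 1, 4, 9, 3, 12, 10.
The set of squares mod 13 is therefore {0, 1, 3, 4, 9, 10, 12}, which does not contain 8.
Hence no integer t has t² ≡ 8 (mod 13).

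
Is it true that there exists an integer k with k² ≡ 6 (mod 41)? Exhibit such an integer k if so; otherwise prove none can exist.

There is no such integer.

41 is prime, so by Euler's criterion 6 is a square mod 41 iff 6^((41−1)/2) = 6^20 ≡ 1 (mod 41).
Repeated squaring mod 41: 6^2 = 36 ≡ 36; 6^4 ≡ 36² = 1296 ≡ 25; 6^8 ≡ 25² = 625 ≡ 10; 6^16 ≡ 10² = 100 ≡ 18.
Since 20 = 16 + 4, 6^20 ≡ 18 · 25; multiplying out mod 41: 18·25 = 450 ≡ 40. Thus 6^20 ≡ 40 ≡ −1 (mod 41).
By Euler's criterion 6 is a quadratic non-residue mod 41: no k satisfies k² ≡ 6 (mod 41).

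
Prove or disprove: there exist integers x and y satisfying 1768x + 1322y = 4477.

There are no such integers.

gcd(1768, 1322) = 2, so every integer of the form 1768x + 1322y is a multiple of 2.
But 4477 is not a multiple of 2 (it leaves remainder 1).
So the equation is unsolvable over ℤ.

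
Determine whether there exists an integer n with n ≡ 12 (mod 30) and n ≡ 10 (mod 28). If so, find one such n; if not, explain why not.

n = 402

Here gcd(30, 28) = 2, and both 12 and 10 leave remainder 0 mod 2, so the system is consistent.
Put n = 12 + 30t, so we need 30t ≡ 26 (mod 28), equivalently (divide by 2) 15t ≡ 13 (mod 14).
15 ≡ 1 (mod 14), so this reads 1t ≡ 13 (mod 14). So t ≡ 13 (mod 14).
Then n = 12 + 30·13 = 402.
Verify: 402 = 13·30 + 12 and 402 = 14·28 + 10. ✓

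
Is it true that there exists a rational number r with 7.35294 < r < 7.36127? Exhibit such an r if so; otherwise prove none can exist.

r = 103/14

Multiplying by 14: 14·7.35294 = 102.94116 and 14·7.36127 = 103.05778, so the integer 103 lies strictly between them.
So r = 103/14 works: it is a ratio of integers, and dividing 14·7.35294 < 103 < 14·7.36127 through by 14 gives 7.35294 < 103/14 < 7.36127.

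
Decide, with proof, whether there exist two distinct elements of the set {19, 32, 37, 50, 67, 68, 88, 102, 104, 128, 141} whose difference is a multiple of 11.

No, no such pair exists.

Two integers differ by a multiple of 11 exactly when they have the same residue mod 11. The residues are 19↦8, 32↦10, 37↦4, 50↦6, 67↦1, 68↦2, 88↦0, 102↦3, 104↦5, 128↦7, 141↦9.
These 11 residues are pairwise different, hence no difference of two elements is divisible by 11.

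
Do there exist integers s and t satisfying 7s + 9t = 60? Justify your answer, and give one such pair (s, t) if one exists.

s = 6, t = 2

7 and 9 are coprime, so 7s + 9t ranges over all of ℤ.
Dividing repeatedly: 9 = 1·7 + 2, 7 = 3·2 + 1, 2 = 2·1 + 0.
Unwinding: 1 = 7 − 3·2 = 7 − 3·(9 − 1·7) = −3·9 + 4·7, i.e. 7·4 + 9·(-3) = 1.
Multiplying through by 60: s = 4·60 = 240, t = (-3)·60 = -180 is a solution.
Shifting by a multiple of (9, −7) keeps it a solution: s = 240 − 26·9 = 6, t = -180 + 26·7 = 2.
Indeed 7·6 + 9·2 = 42 + 18 = 60.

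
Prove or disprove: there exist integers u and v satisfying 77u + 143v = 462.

gcd(77, 143) = 11, and 11 divides 462, so integer solutions exist.
Dividing through by 11 reduces the equation to 7u + 13v = 42.
Dividing repeatedly: 13 = 1·7 + 6, 7 = 1·6 + 1, 6 = 6·1 + 0.
Working back up the chain: 1 = 7 − 1·6 = 7 − (13 − 1·7) = −13 + 2·7. So 7·2 + 13·(-1) = 1.
Multiplying through by 42: u = 2·42 = 84, v = (-1)·42 = -42 is a solution.
The general solution is u = 84 + 13k, v = -42 − 7k; taking k = -6 gives the smaller pair u = 6, v = 0.
Check: 77·6 + 143·0 = 462 + 0 = 462. ✓

u = 6, v = 0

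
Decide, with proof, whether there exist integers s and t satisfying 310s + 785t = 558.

There are no such integers.

gcd(310, 785) = 5, so every integer of the form 310s + 785t is a multiple of 5.
However 558 leaves remainder 3 on division by 5.
Therefore 310s + 785t = 558 has no solution in integers.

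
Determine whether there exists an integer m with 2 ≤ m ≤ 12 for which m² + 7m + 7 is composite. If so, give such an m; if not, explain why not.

m = 4

At m = 4: 4² + 7·4 + 7 = 51 = 3·17, which is composite.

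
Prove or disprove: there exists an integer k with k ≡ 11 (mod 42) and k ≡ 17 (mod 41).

k = 263

The moduli 42 and 41 are coprime, so by the Chinese Remainder Theorem a unique solution modulo 1722 exists.
Write k = 11 + 42t and require 11 + 42t ≡ 17 (mod 41), i.e. 42t ≡ 6 (mod 41).
42 ≡ 1 (mod 41), so this reads 1t ≡ 6 (mod 41). So t ≡ 6 (mod 41).
Taking t = 6 gives k = 11 + 42·6 = 263.
Check: 263 mod 42 = 11, 263 mod 41 = 17. ✓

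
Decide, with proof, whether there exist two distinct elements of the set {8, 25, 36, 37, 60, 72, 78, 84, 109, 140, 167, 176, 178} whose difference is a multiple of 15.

No, no such pair exists.

Residues mod 15: 8↦8, 25↦10, 36↦6, 37↦7, 60↦0, 72↦12, 78↦3, 84↦9, 109↦4, 140↦5, 167↦2, 176↦11, 178↦13.
All 13 residues are distinct, so no two elements differ by a multiple of 15.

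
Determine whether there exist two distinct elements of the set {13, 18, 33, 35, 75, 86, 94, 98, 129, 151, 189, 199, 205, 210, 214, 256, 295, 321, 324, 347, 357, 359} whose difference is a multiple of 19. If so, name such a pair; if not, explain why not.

Both 18 and 75 leave remainder 18 on division by 19; their difference 57 = 3·19 is a multiple of 19.

18 and 75 are such a pair.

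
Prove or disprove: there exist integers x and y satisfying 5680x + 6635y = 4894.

There are no such integers.

Any value of 5680x + 6635y is a multiple of gcd(5680, 6635) = 5.
But 4894 is not a multiple of 5 (it leaves remainder 4).
So the equation is unsolvable over ℤ.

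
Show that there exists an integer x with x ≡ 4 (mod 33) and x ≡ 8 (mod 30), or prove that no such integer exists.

There is no such integer.

Reduce both congruences modulo 3, which divides 33 and 30: they say x ≡ 4 (mod 3) and x ≡ 8 (mod 3).
But 4 mod 3 = 1 while 8 mod 3 = 2, a contradiction.
Therefore no such x exists.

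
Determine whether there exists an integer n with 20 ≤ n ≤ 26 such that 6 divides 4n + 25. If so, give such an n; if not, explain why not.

There is no such integer n in that range.

The values of 4n + 25 for n = 20, 21, …, 26 are 105, 109, 113, 117, 121, 125, 129; reduced mod 6 these are 3, 1, 5, 3, 1, 5, 3.
The residue 0 does not occur, so no n in [20, 26] makes 4n + 25 a multiple of 6.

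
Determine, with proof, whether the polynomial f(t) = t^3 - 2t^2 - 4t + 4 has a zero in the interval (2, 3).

f(2) = -4 and f(3) = 1, which have opposite signs.
f is continuous everywhere (it is a polynomial), in particular on [2, 3].
By the Intermediate Value Theorem, f takes the value 0 somewhere in the open interval.

Yes, f has a root in the interval.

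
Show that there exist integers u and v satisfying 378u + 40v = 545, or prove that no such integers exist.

Any value of 378u + 40v is a multiple of gcd(378, 40) = 2.
But 545 = 2·272 + 1, so 2 ∤ 545.
Hence no integers u, v satisfy the equation.

No, no such integers exist.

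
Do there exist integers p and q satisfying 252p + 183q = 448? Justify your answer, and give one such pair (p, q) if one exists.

No, no such integers exist.

Any value of 252p + 183q is a multiple of gcd(252, 183) = 3.
But 448 = 3·149 + 1, so 3 ∤ 448.
Hence no integers p, q satisfy the equation.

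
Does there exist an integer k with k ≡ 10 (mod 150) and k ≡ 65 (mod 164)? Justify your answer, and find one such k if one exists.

No, no such integer exists.

gcd(150, 164) = 2. If k ≡ 10 (mod 150) and k ≡ 65 (mod 164), then k ≡ 10 (mod 2) and k ≡ 65 (mod 2).
These are incompatible: 10 − 65 = -55 is not divisible by 2.
Hence the system has no solution.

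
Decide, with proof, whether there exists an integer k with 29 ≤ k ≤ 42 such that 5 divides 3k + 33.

k = 29

k = 29 works, since 3·29 + 33 = 120 = 24·5.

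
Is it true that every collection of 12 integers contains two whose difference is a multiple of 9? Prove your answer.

Yes, this is always true.

There are exactly 9 possible remainders on division by 9.
Since 12 > 9, two of the 12 integers must share a residue class by the pigeonhole principle; call them a and b.
Equal remainders mean a − b ≡ 0 (mod 9), so 9 divides their difference.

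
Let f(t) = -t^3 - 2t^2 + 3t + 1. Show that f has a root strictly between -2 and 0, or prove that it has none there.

f(-2) = -5 and f(0) = 1, which have opposite signs.
Since f is a polynomial it is continuous on [-2, 0].
By the Intermediate Value Theorem, f takes the value 0 somewhere in the open interval.

Such a root exists.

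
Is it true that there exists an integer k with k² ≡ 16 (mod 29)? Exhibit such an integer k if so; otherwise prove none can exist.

k = 25 works: 25² = 625, and 625 − 16 = 609 = 21·29.

k = 25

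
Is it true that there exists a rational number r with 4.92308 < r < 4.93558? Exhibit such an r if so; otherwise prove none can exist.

r = 69/14

Look for a denominator N such that an integer falls strictly between N·4.92308 and N·4.93558. N = 14 works: 14·4.92308 = 68.92312 < 69 < 69.09812 = 14·4.93558.
Dividing back, 4.92308 < 69/14 < 4.93558, and 69/14 is rational.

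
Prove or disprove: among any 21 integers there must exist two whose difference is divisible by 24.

Consider the 21 integers 2, 3, …, 22. They lie in distinct residue classes modulo 24, since 21 ≤ 24.
The differences between them range over 1, …, 20, none of which is divisible by 24.

No, the set {2, 3, 4, 5, 6, 7, 8, 9, 10, 11, 12, 13, 14, 15, 16, 17, 18, 19, 20, 21, 22} is a counterexample.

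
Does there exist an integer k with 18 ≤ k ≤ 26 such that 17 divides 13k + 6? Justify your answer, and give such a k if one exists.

For k = 18, 19, …, 26 the values of 13k + 6 modulo 17 are 2, 15, 11, 7, 3, 16, 12, 8, 4 respectively.
The residue 0 does not occur, so no k in [18, 26] makes 13k + 6 a multiple of 17.

There is no such integer k in that range.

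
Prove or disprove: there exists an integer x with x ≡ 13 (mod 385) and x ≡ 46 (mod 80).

gcd(385, 80) = 5. If x ≡ 13 (mod 385) and x ≡ 46 (mod 80), then x ≡ 13 (mod 5) and x ≡ 46 (mod 5).
However 13 ≡ 3 and 46 ≡ 1 (mod 5), and 3 ≠ 1.
Hence the system has no solution.

No, no such integer exists.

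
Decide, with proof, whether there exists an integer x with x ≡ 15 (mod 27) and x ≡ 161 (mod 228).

gcd(27, 228) = 3. If x ≡ 15 (mod 27) and x ≡ 161 (mod 228), then x ≡ 15 (mod 3) and x ≡ 161 (mod 3).
But 15 mod 3 = 0 while 161 mod 3 = 2, a contradiction.
Hence the system has no solution.

No, no such integer exists.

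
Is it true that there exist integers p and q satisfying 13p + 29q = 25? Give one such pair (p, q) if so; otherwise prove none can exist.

p = 22, q = -9

13 and 29 are coprime, so 13p + 29q ranges over all of ℤ.
Euclidean algorithm: 29 = 2·13 + 3, 13 = 4·3 + 1, 3 = 3·1 + 0.
Unwinding: 1 = 13 − 4·3 = 13 − 4·(29 − 2·13) = −4·29 + 9·13, i.e. 13·9 + 29·(-4) = 1.
Times 25: 13·225 + 29·(-100) = 25, so (225, -100) solves it.
The general solution is p = 225 + 29k, q = -100 − 13k; taking k = -7 gives the smaller pair p = 22, q = -9.
Check: 13·22 + 29·(-9) = 286 − 261 = 25. ✓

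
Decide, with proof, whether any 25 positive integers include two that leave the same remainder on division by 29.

No, the set {10, 11, 12, 13, 14, 15, 16, 17, 18, 19, 20, 21, 22, 23, 24, 25, 26, 27, 28, 29, 30, 31, 32, 33, 34} is a counterexample.

Consider the 25 integers 10, 11, …, 34. They lie in distinct residue classes modulo 29, since 25 ≤ 29.
So no two of them leave the same remainder on division by 29; the claim fails for this set.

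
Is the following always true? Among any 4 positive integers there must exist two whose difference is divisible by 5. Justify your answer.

No, the set {8, 9, 10, 11} is a counterexample.

Consider the 4 integers 8, 9, 10, 11. They lie in distinct residue classes modulo 5, since 4 ≤ 5.
The differences between them range over 1, …, 3, none of which is divisible by 5.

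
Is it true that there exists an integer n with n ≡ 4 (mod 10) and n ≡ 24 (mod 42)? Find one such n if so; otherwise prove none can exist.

gcd(10, 42) = 2. A simultaneous solution exists iff 4 ≡ 24 (mod 2); here 4 mod 2 = 0 = 24 mod 2, so it does.
Step through n = 4, 4 + 10, 4 + 2·10, …: the values 4, 14, 24 reduce mod 42 to 4, 14, 24. The value 24 hits 24.
Check: 24 mod 10 = 4, 24 mod 42 = 24. ✓

n = 24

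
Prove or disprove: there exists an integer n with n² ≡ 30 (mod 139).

n = 13

Take n = 13. Then 13² = 169 = 1·139 + 30, so 13² ≡ 30 (mod 139).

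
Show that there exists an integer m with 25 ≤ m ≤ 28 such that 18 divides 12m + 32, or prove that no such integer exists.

There is no such integer m in that range.

For m = 25, 26, 27, 28 the values of 12m + 32 modulo 18 are 8, 2, 14, 8 respectively.
The residue 0 does not occur, so no m in [25, 28] makes 12m + 32 a multiple of 18.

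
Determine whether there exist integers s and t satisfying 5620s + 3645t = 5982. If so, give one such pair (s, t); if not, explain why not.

No, no such integers exist.

Both 5620 and 3645 are divisible by gcd(5620, 3645) = 5, hence so is any combination 5620s + 3645t.
But 5982 = 5·1196 + 2, so 5 ∤ 5982.
Therefore 5620s + 3645t = 5982 has no solution in integers.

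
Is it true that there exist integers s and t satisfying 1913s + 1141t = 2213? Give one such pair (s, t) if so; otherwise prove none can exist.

Since gcd(1913, 1141) = 1, every integer is an integer combination of 1913 and 1141.
Euclidean algorithm: 1913 = 1·1141 + 772, 1141 = 1·772 + 369, 772 = 2·369 + 34, 369 = 10·34 + 29, 34 = 1·29 + 5, 29 = 5·5 + 4, 5 = 1·4 + 1, 4 = 4·1 + 0.
Unwinding: 1 = 5 − 1·4 = 5 − (29 − 5·5) = −29 + 6·5 = −29 + 6·(34 − 1·29) = 6·34 − 7·29 = 6·34 − 7·(369 − 10·34) = −7·369 + 76·34 = −7·369 + 76·(772 − 2·369) = 76·772 − 159·369 = 76·772 − 159·(1141 − 1·772) = −159·1141 + 235·772 = −159·1141 + 235·(1913 − 1·1141) = 235·1913 − 394·1141, i.e. 1913·235 + 1141·(-394) = 1.
Times 2213: 1913·520055 + 1141·(-871922) = 2213, so (520055, -871922) solves it.
The general solution is s = 520055 + 1141k, t = -871922 − 1913k; taking k = -455 gives the smaller pair s = 900, t = -1507.
Check: 1913·900 + 1141·(-1507) = 1721700 − 1719487 = 2213. ✓

s = 900, t = -1507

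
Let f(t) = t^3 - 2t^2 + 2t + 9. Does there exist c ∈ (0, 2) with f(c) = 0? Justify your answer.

No.

f(0) = 9 and f(2) = 13, both positive.
The derivative f'(t) = 3t^2 - 4t + 2 is a quadratic with discriminant (-4)² − 4·3·2 = -8 < 0; it never vanishes, so it is always positive (sign of the leading coefficient).
Hence f is strictly increasing on ℝ, and in particular on [0, 2]. A strictly monotone function with same-sign endpoint values stays positive on the whole interval, so f has no zero in (0, 2).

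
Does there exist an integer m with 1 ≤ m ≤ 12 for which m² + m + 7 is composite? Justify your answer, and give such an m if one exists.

m = 1

At m = 1: 1² + 1 + 7 = 9 = 3·3, which is composite.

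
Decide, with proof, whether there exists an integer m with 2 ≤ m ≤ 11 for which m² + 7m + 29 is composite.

The values for m = 2, 3, …, 11 are 47, 59, 73, 89, 107, 127, 149, 173, 199, 227, and each of these is prime.
So no value in the range makes the expression composite.

No, no such integer m in that range exists.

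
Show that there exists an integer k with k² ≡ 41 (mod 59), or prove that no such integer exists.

Take k = 49. Then 49² = 2401 = 40·59 + 41, so 49² ≡ 41 (mod 59).

k = 49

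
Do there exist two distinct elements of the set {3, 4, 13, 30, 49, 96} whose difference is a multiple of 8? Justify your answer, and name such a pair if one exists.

No such pair exists.

Residues mod 8: 3↦3, 4↦4, 13↦5, 30↦6, 49↦1, 96↦0.
These 6 residues are pairwise different, hence no difference of two elements is divisible by 8.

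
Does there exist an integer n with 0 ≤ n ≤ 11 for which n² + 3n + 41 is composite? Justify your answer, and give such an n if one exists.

At n = 8: 8² + 3·8 + 41 = 129 = 3·43, which is composite.

n = 8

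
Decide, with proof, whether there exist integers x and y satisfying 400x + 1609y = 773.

400 and 1609 are coprime, so 400x + 1609y ranges over all of ℤ.
Dividing repeatedly: 1609 = 4·400 + 9, 400 = 44·9 + 4, 9 = 2·4 + 1, 4 = 4·1 + 0.
Back-substituting, 1 = 9 − 2·4 = 9 − 2·(400 − 44·9) = −2·400 + 89·9 = −2·400 + 89·(1609 − 4·400) = 89·1609 − 358·400; that is, 400·(-358) + 1609·89 = 1.
Scaling by 773 gives the particular solution (x, y) = (-276734, 68797).
The general solution is x = -276734 + 1609k, y = 68797 − 400k; taking k = 172 gives the smaller pair x = 14, y = -3.
Indeed 400·14 + 1609·(-3) = 5600 − 4827 = 773.

x = 14, y = -3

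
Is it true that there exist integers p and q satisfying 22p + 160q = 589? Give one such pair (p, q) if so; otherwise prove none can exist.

gcd(22, 160) = 2, so every integer of the form 22p + 160q is a multiple of 2.
However 589 leaves remainder 1 on division by 2.
Therefore 22p + 160q = 589 has no solution in integers.

There are no such integers.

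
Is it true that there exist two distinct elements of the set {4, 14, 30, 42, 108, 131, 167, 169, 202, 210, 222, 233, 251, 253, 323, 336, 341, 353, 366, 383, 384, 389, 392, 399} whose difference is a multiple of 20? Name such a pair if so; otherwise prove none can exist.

Reduce each element mod 20: 4↦4, 14↦14, 30↦10, 42↦2, 108↦8, 131↦11, 167↦7, 169↦9, 202↦2, 210↦10, 222↦2, 233↦13, 251↦11, 253↦13, 323↦3, 336↦16, 341↦1, 353↦13, 366↦6, 383↦3, 384↦4, 389↦9, 392↦12, 399↦19. The residue 4 repeats (at 4 and 384), and 384 − 4 = 380 = 19·20.

4 and 384 are such a pair.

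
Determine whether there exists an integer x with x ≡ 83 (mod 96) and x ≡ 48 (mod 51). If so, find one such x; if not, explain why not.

Reduce both congruences modulo 3, which divides 96 and 51: they say x ≡ 83 (mod 3) and x ≡ 48 (mod 3).
However 83 ≡ 2 and 48 ≡ 0 (mod 3), and 2 ≠ 0.
So no integer satisfies both congruences.

No such integer exists.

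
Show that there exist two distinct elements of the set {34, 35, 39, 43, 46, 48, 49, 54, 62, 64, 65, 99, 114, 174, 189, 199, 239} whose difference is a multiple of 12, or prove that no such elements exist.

Yes: 34 and 46.

34 mod 12 = 10 and 46 mod 12 = 10, so 46 − 34 = 12 = 1·12.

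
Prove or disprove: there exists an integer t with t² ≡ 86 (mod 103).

Apply Euler's criterion with the prime 103: 86 is a quadratic residue iff 86^51 ≡ 1 (mod 103), and a non-residue iff it is ≡ −1.
Squaring successively (mod 103): 86^2 = 7396 ≡ 83; 86^4 ≡ 83² = 6889 ≡ 91; 86^8 ≡ 91² = 8281 ≡ 41; 86^16 ≡ 41² = 1681 ≡ 33; 86^32 ≡ 33² = 1089 ≡ 59.
Since 51 = 32 + 16 + 2 + 1, 86^51 ≡ 59 · 33 · 83 · 86; multiplying out mod 103: 59·33 = 1947 ≡ 93, then 93·83 = 7719 ≡ 97, then 97·86 = 8342 ≡ 102. Thus 86^51 ≡ 102 ≡ −1 (mod 103).
The value −1 means 86 is a non-residue modulo 103, so t² ≡ 86 (mod 103) is impossible.

No, no such integer exists.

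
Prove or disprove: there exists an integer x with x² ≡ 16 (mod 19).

Take x = 4. Then 4² = 16, and since 0 ≤ 16 < 19 this is already reduced: 4² ≡ 16 (mod 19).

x = 4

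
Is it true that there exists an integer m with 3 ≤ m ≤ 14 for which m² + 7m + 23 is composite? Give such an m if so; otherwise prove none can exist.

At m = 11: 11² + 7·11 + 23 = 221 = 13·17, which is composite.

m = 11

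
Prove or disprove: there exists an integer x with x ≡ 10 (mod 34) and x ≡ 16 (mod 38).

gcd(34, 38) = 2. A simultaneous solution exists iff 10 ≡ 16 (mod 2); here 10 mod 2 = 0 = 16 mod 2, so it does.
Put x = 10 + 34t, so we need 34t ≡ 6 (mod 38), equivalently (divide by 2) 17t ≡ 3 (mod 19).
Invert 17 mod 19 by the Euclidean algorithm: 19 = 1·17 + 2, 17 = 8·2 + 1, 2 = 2·1 + 0; back-substituting, 1 = 17 − 8·2 = 17 − 8·(19 − 1·17) = −8·19 + 9·17. Hence 17·9 ≡ 1, so 17⁻¹ ≡ 9 (mod 19).
Therefore t ≡ 9·3 = 27 ≡ 8 (mod 19).
Then x = 10 + 34·8 = 282.
Check: 282 mod 34 = 10, 282 mod 38 = 16. ✓

x = 282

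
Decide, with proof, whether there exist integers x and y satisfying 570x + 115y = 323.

No such integers exist.

gcd(570, 115) = 5, so every integer of the form 570x + 115y is a multiple of 5.
However 323 leaves remainder 3 on division by 5.
So the equation is unsolvable over ℤ.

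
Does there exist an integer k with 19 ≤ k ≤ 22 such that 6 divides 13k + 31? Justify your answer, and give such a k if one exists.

At k = 19, 13·19 + 31 = 278 ≡ 2 (mod 6), and each step in k adds 13 ≡ 1 (mod 6), giving residues 2, 3, 4, 5 for k = 19, 20, 21, 22.
The residue 0 does not occur, so no k in [19, 22] makes 13k + 31 a multiple of 6.

No such integer k in that range exists.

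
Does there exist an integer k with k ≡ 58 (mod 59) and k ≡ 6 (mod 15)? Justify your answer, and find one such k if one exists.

The moduli 59 and 15 are coprime, so by the Chinese Remainder Theorem a unique solution modulo 885 exists.
Any solution of the first congruence is k = 58 + 59t; substituting into the second, 59t ≡ 6 − 58 ≡ 8 (mod 15).
59 ≡ 14 (mod 15), so this reads 14t ≡ 8 (mod 15). Since 14·14 = 196 = 13·15 + 1, the inverse of 14 mod 15 is 14.
Multiplying by 14: t ≡ 14·8 = 112 ≡ 7 (mod 15).
Taking t = 7 gives k = 58 + 59·7 = 471.
Indeed 471 ≡ 58 (mod 59) and 471 ≡ 6 (mod 15).

k = 471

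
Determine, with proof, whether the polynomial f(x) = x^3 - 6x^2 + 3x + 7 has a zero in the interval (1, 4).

f(1) = 5 and f(4) = -13, which have opposite signs.
Since f is a polynomial it is continuous on [1, 4].
By the Intermediate Value Theorem, f takes the value 0 somewhere in the open interval.

Yes, f has a root in the interval.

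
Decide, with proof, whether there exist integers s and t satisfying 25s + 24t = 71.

Since gcd(25, 24) = 1, every integer is an integer combination of 25 and 24.
Run the Euclidean algorithm on 25 and 24: 25 = 1·24 + 1, 24 = 24·1 + 0.
Back-substituting, 1 = 25 − 1·24; that is, 25·1 + 24·(-1) = 1.
Scaling by 71 gives the particular solution (s, t) = (71, -71).
The general solution is s = 71 + 24k, t = -71 − 25k; taking k = -2 gives the smaller pair s = 23, t = -21.
Indeed 25·23 + 24·(-21) = 575 − 504 = 71.

s = 23, t = -21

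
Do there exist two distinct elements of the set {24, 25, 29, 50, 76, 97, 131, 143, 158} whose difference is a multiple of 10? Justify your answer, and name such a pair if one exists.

Residues mod 10: 24↦4, 25↦5, 29↦9, 50↦0, 76↦6, 97↦7, 131↦1, 143↦3, 158↦8.
No residue repeats among the 9 elements, so no pair has difference ≡ 0 (mod 10).

There is no such pair.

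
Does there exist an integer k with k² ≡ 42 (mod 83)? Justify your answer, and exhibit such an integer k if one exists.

83 is prime, so by Euler's criterion 42 is a square mod 83 iff 42^((83−1)/2) = 42^41 ≡ 1 (mod 83).
Repeated squaring mod 83: 42^2 = 1764 ≡ 21; 42^4 ≡ 21² = 441 ≡ 26; 42^8 ≡ 26² = 676 ≡ 12; 42^16 ≡ 12² = 144 ≡ 61; 42^32 ≡ 61² = 3721 ≡ 69.
Since 41 = 32 + 8 + 1, 42^41 ≡ 69 · 12 · 42; multiplying out mod 83: 69·12 = 828 ≡ 81, then 81·42 = 3402 ≡ 82. Thus 42^41 ≡ 82 ≡ −1 (mod 83).
By Euler's criterion 42 is a quadratic non-residue mod 83: no k satisfies k² ≡ 42 (mod 83).

No such integer exists.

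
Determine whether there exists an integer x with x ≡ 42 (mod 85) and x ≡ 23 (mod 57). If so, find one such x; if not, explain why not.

x = 3272

The moduli 85 and 57 are coprime, so by the Chinese Remainder Theorem a unique solution modulo 4845 exists.
Any solution of the first congruence is x = 42 + 85t; substituting into the second, 85t ≡ 23 − 42 ≡ 38 (mod 57).
85 ≡ 28 (mod 57), so this reads 28t ≡ 38 (mod 57). Invert 28 mod 57 by the Euclidean algorithm: 57 = 2·28 + 1, 28 = 28·1 + 0; back-substituting, 1 = 57 − 2·28. Hence 28·(-2) ≡ 1, so 28⁻¹ ≡ -2 ≡ 55 (mod 57).
Therefore t ≡ 55·38 = 2090 ≡ 38 (mod 57).
With t = 38: x = 42 + 85·38 = 3272.
Indeed 3272 ≡ 42 (mod 85) and 3272 ≡ 23 (mod 57).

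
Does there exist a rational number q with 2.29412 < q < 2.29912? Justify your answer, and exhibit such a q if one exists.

q = 62/27

Multiplying by 27: 27·2.29412 = 61.94124 and 27·2.29912 = 62.07624, so the integer 62 lies strictly between them.
Dividing back, 2.29412 < 62/27 < 2.29912, and 62/27 is rational.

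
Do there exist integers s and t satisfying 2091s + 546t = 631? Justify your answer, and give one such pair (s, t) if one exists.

No such integers exist.

gcd(2091, 546) = 3, so every integer of the form 2091s + 546t is a multiple of 3.
But 631 is not a multiple of 3 (it leaves remainder 1).
So the equation is unsolvable over ℤ.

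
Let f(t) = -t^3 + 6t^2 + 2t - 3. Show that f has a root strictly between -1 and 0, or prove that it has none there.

Such a root exists.

f(-1) = 2 and f(0) = -3, which have opposite signs.
f is continuous everywhere (it is a polynomial), in particular on [-1, 0].
By the Intermediate Value Theorem, f takes the value 0 somewhere in the open interval.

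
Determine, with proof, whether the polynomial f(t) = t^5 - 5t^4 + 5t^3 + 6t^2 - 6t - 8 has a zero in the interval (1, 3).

Yes, f has a root in the interval.

f(1) = -7 and f(3) = 1, which have opposite signs.
Since f is a polynomial it is continuous on [1, 3].
By the Intermediate Value Theorem f must vanish at some point of (1, 3).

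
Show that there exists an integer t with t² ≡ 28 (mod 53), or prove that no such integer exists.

Take t = 9. Then 9² = 81 = 1·53 + 28, so 9² ≡ 28 (mod 53).

t = 9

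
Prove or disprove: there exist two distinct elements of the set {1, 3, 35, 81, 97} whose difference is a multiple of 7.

No, no such pair exists.

Two integers differ by a multiple of 7 exactly when they have the same residue mod 7. The residues are 1↦1, 3↦3, 35↦0, 81↦4, 97↦6.
All 5 residues are distinct, so no two elements differ by a multiple of 7.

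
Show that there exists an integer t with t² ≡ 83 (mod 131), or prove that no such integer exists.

131 is prime, so by Euler's criterion 83 is a square mod 131 iff 83^((131−1)/2) = 83^65 ≡ 1 (mod 131).
Repeated squaring mod 131: 83^2 = 6889 ≡ 77; 83^4 ≡ 77² = 5929 ≡ 34; 83^8 ≡ 34² = 1156 ≡ 108; 83^16 ≡ 108² = 11664 ≡ 5; 83^32 ≡ 5² = 25 ≡ 25; 83^64 ≡ 25² = 625 ≡ 101.
Since 65 = 64 + 1, 83^65 ≡ 101 · 83; multiplying out mod 131: 101·83 = 8383 ≡ 130. Thus 83^65 ≡ 130 ≡ −1 (mod 131).
By Euler's criterion 83 is a quadratic non-residue mod 131: no t satisfies t² ≡ 83 (mod 131).

No, no such integer exists.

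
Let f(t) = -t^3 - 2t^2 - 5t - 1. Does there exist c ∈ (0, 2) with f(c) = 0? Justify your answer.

No such root exists.

Evaluate at the endpoints: f(0) = -1, f(2) = -27 — same sign (negative).
f'(t) = -3t^2 - 4t - 5 has discriminant (-4)² − 4·(-3)·(-5) = -44 < 0, so f' has no real roots and is negative for every real t.
So f is strictly decreasing; between 0 and 2 its values lie between f(0) = -1 and f(2) = -27, all negative. Therefore f has no root in (0, 2).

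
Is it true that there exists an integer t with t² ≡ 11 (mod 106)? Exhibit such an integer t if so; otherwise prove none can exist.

Take t = 45. Then 45² = 2025 = 19·106 + 11, so 45² ≡ 11 (mod 106).

t = 45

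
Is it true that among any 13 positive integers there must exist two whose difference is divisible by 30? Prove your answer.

No, the set {113, 114, 115, 116, 117, 118, 119, 120, 121, 122, 123, 124, 125} is a counterexample.

Try 13 consecutive integers, 113, 114, …, 125. Their remainders mod 30 are 23, 24, 25, 26, 27, 28, 29, 0, 1, 2, 3, 4, 5 — pairwise different, as any 13 ≤ 30 consecutive integers have distinct residues.
No two share a residue, so no pair has difference divisible by 30; the claim fails for this set.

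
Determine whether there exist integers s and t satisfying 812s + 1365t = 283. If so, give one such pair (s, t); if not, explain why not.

Any value of 812s + 1365t is a multiple of gcd(812, 1365) = 7.
But 283 is not a multiple of 7 (it leaves remainder 3).
Hence no integers s, t satisfy the equation.

No, no such integers exist.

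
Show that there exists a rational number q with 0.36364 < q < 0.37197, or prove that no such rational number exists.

q = 7/19

Look for a denominator N such that an integer falls strictly between N·0.36364 and N·0.37197. N = 19 works: 19·0.36364 = 6.90916 < 7 < 7.06743 = 19·0.37197.
So q = 7/19 works: it is a ratio of integers, and dividing 19·0.36364 < 7 < 19·0.37197 through by 19 gives 0.36364 < 7/19 < 0.37197.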